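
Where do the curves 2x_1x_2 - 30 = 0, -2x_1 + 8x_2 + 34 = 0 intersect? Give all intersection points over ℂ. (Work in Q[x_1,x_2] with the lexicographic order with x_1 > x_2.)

Compute a lex Gröbner basis by Buchberger's algorithm.
f_1 = 2x_1x_2 - 30, LT = x_1x_2.
f_2 = -2x_1 + 8x_2 + 34, LT = x_1.

S(f_1,f_2): lcm = x_1x_2. S = 4x_2^2 + 17x_2 - 15.
  reduce S modulo (f_1, f_2):
  remainder 4x_2^2 + 17x_2 - 15 ≠ 0; add h_3 = 4x_2^2 + 17x_2 - 15 to the basis.

The other S-polynomials (S(f_1,h_3), S(f_2,h_3)) all reduce to 0 modulo the current basis, so we have a Gröbner basis.
Inter-reduce: drop elements whose leading term is divisible by another's, tail-reduce, and make monic.
Reduced Gröbner basis: {x_1 - 4x_2 - 17, x_2^2 + 17/4x_2 - 15/4}.

Elimination: the polynomial x_2^2 + 17/4x_2 - 15/4 lies in the elimination ideal for x_2, so x_2 ∈ {-5, 3/4}. For each such x_2, the remaining basis elements (now univariate) give the rest of the solution.
  x_2 = -5: the earlier basis element becomes x_1 + 3 = 0, giving x_1 = -3 — point (-3, -5).
  x_2 = 3/4: the earlier basis element becomes x_1 - 20 = 0, giving x_1 = 20 — point (20, 3/4).

{(-3, -5), (20, 3/4)}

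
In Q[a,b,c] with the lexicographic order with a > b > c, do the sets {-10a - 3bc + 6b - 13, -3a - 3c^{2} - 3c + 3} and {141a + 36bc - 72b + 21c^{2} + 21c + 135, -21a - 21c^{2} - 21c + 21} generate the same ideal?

Equality of ideals is decidable: compute both reduced Gröbner bases (unique for the ordering) and check whether they agree.
Buchberger on the first generating set:
f_1 = -10a - 3bc + 6b - 13, LT = a.
f_2 = -3a - 3c^{2} - 3c + 3, LT = a.

S(f_1,f_2): lcm = a. S = \tfrac{3}{10}bc - \tfrac{3}{5}b - c^{2} - c + \tfrac{23}{10}.
  leading term bc: no divisor's leading term divides it; move \tfrac{3}{10}bc to the remainder.
  leading term b: no divisor's leading term divides it; move -\tfrac{3}{5}b to the remainder.
  leading term c^{2}: no divisor's leading term divides it; move -c^{2} to the remainder.
  leading term c: no divisor's leading term divides it; move -c to the remainder.
  leading term 1: no divisor's leading term divides it; move \tfrac{23}{10} to the remainder.
  remainder \tfrac{3}{10}bc - \tfrac{3}{5}b - c^{2} - c + \tfrac{23}{10} ≠ 0; add g_3 = \tfrac{3}{10}bc - \tfrac{3}{5}b - c^{2} - c + \tfrac{23}{10} to the basis.

The other S-polynomials (S(f_1,g_3), S(f_2,g_3)) all reduce to 0 modulo the current basis, so we have a Gröbner basis.
Inter-reduce: drop elements whose leading term is divisible by another's, tail-reduce, and make monic.
Reduced Gröbner basis: {a + c^{2} + c - 1, bc - 2b - \tfrac{10}{3}c^{2} - \tfrac{10}{3}c + \tfrac{23}{3}}.

Buchberger on the second generating set:
h_1 = 141a + 36bc - 72b + 21c^{2} + 21c + 135, LT = a.
h_2 = -21a - 21c^{2} - 21c + 21, LT = a.

S(h_1,h_2): lcm = a. S = \tfrac{12}{47}bc - \tfrac{24}{47}b - \tfrac{40}{47}c^{2} - \tfrac{40}{47}c + \tfrac{92}{47}.
  leading term bc: no divisor's leading term divides it; move \tfrac{12}{47}bc to the remainder.
  leading term b: no divisor's leading term divides it; move -\tfrac{24}{47}b to the remainder.
  leading term c^{2}: no divisor's leading term divides it; move -\tfrac{40}{47}c^{2} to the remainder.
  leading term c: no divisor's leading term divides it; move -\tfrac{40}{47}c to the remainder.
  leading term 1: no divisor's leading term divides it; move \tfrac{92}{47} to the remainder.
  remainder \tfrac{12}{47}bc - \tfrac{24}{47}b - \tfrac{40}{47}c^{2} - \tfrac{40}{47}c + \tfrac{92}{47} ≠ 0; add k_3 = \tfrac{12}{47}bc - \tfrac{24}{47}b - \tfrac{40}{47}c^{2} - \tfrac{40}{47}c + \tfrac{92}{47} to the basis.

The other S-polynomials (S(h_1,k_3), S(h_2,k_3)) all reduce to 0 modulo the current basis, so we have a Gröbner basis.
Inter-reduce: drop elements whose leading term is divisible by another's, tail-reduce, and make monic.
Reduced Gröbner basis: {a + c^{2} + c - 1, bc - 2b - \tfrac{10}{3}c^{2} - \tfrac{10}{3}c + \tfrac{23}{3}}.

Same reduced basis, so the two generating sets span the same ideal.

Yes, the ideals are equal.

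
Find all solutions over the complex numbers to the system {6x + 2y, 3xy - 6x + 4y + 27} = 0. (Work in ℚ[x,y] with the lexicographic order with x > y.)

Compute a lex Gröbner basis by Buchberger's algorithm.
f_1 = 6x + 2y, LT = x.
f_2 = 3xy - 6x + 4y + 27, LT = xy.

S(f_1,f_2): lcm = xy. S = 2x + ⅓y² - 4/3y - 9.
  leading term x: subtract (⅓)·f_1 from 2x + ⅓y² - 4/3y - 9 → ⅓y² - 2y - 9
  leading term y²: no divisor's leading term divides it; move ⅓y² to the remainder.
  leading term y: no divisor's leading term divides it; move -2y to the remainder.
  leading term 1: no divisor's leading term divides it; move -9 to the remainder.
  remainder ⅓y² - 2y - 9 ≠ 0; add h_3 = ⅓y² - 2y - 9 to the basis.

S(f_1,h_3): leading monomials are coprime, so the S-polynomial reduces to 0 (Buchberger's first criterion).
S(f_2,h_3): lcm = xy². S = 4xy + 27x + 4/3y² + 9y.
  leading term xy: subtract (⅔y)·f_1 from 4xy + 27x + 4/3y² + 9y → 27x + 9y
  leading term x: subtract (9/2)·f_1 from 27x + 9y → 0
  remainder 0.

Every S-polynomial of the final basis reduces to 0, so we have a Gröbner basis.
Inter-reduce: drop elements whose leading term is divisible by another's, tail-reduce, and make monic.
Reduced Gröbner basis: {x + ⅓y, y² - 6y - 27}.

A lex Gröbner basis eliminates variables successively. Here y² - 6y - 27 depends only on y, with roots {-3, 9}; lifting each root through the earlier basis elements recovers the full solutions.
  y = -3: the earlier basis element becomes x - 1 = 0, giving x = 1 — point (1, -3).
  y = 9: the earlier basis element becomes x + 3 = 0, giving x = -3 — point (-3, 9).

{(1, -3), (-3, 9)}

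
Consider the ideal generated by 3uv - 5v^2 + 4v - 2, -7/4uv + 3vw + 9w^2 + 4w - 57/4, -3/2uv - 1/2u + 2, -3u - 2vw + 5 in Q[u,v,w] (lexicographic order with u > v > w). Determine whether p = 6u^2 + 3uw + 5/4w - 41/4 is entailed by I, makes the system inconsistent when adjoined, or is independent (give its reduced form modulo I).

6u^2 + 3uw + 5/4w - 41/4 lies in I (it reduces to 0).

First compute the reduced Gröbner basis of I by Buchberger's algorithm.
f_1 = 3uv - 5v^2 + 4v - 2, LT = uv.
f_2 = -7/4uv + 3vw + 9w^2 + 4w - 57/4, LT = uv.
f_3 = -3/2uv - 1/2u + 2, LT = uv.
f_4 = -3u - 2vw + 5, LT = u.

S(f_1,f_2): lcm = uv. S = -5/3v^2 + 12/7vw + 4/3v + 36/7w^2 + 16/7w - 185/21.
  reduce S modulo (f_1, f_2, f_3, f_4):
  remainder -5/3v^2 + 12/7vw + 4/3v + 36/7w^2 + 16/7w - 185/21 ≠ 0; add h_5 = -5/3v^2 + 12/7vw + 4/3v + 36/7w^2 + 16/7w - 185/21 to the basis.

S(f_1,f_3): lcm = uv. S = -1/3u - 5/3v^2 + 4/3v + 2/3.
  reduce S modulo (f_1, f_2, f_3, f_4, h_5):
  remainder -94/63vw - 36/7w^2 - 16/7w + 562/63 ≠ 0; add h_6 = -94/63vw - 36/7w^2 - 16/7w + 562/63 to the basis.

S(f_1,f_4): lcm = uv. S = -2/3v^2w - 5/3v^2 + 3v - 2/3.
  reduce S modulo (f_1, f_2, f_3, f_4, h_5, h_6):
  remainder 5/3v + 72/235w^3 + 644/235w^2 + 82/141w - 3733/705 ≠ 0; add h_7 = 5/3v + 72/235w^3 + 644/235w^2 + 82/141w - 3733/705 to the basis.

S(f_1,h_5): lcm = uv^2. S = 36/35uvw + 4/5uv + 108/35uw^2 + 48/35uw - 37/7u - 5/3v^3 + 4/3v^2 - 2/3v.
  reduce S modulo (f_1, f_2, f_3, f_4, h_5, h_6, h_7):
  remainder 11664/1645w^4 + 185328/8225w^3 - 93924/8225w^2 - 11894/329w + 147626/8225 ≠ 0; add h_8 = 11664/1645w^4 + 185328/8225w^3 - 93924/8225w^2 - 11894/329w + 147626/8225 to the basis.

S(f_3,h_5): lcm = uv^2. S = 36/35uvw + 17/15uv + 108/35uw^2 + 48/35uw - 37/7u - 4/3v.
  reduce S modulo (f_1, f_2, f_3, f_4, h_5, h_6, h_7, h_8):
  remainder -137952/8225w^3 - 6472/1175w^2 + 147158/4935w - 186022/24675 ≠ 0; add h_9 = -137952/8225w^3 - 6472/1175w^2 + 147158/4935w - 186022/24675 to the basis.

S(f_1,h_6): lcm = uvw. S = -162/47uw^2 - 72/47uw + 281/47u - 5/3v^2w + 4/3vw - 2/3w.
  reduce S modulo (f_1, f_2, f_3, f_4, h_5, h_6, h_7, h_8, h_9):
  remainder 1637097/1058111w^2 + 9681007/12697332w - 29326171/12697332 ≠ 0; add h_10 = 1637097/1058111w^2 + 9681007/12697332w - 29326171/12697332 to the basis.

S(f_1,h_7): lcm = uv. S = -216/1175uw^3 - 1932/1175uw^2 - 82/235uw + 3733/1175u - 5/3v^2 + 4/3v - 2/3.
  reduce S modulo (f_1, f_2, f_3, f_4, h_5, h_6, h_7, h_8, h_9, h_10):
  remainder 1725863839/4121976375w - 1725863839/4121976375 ≠ 0; add h_11 = 1725863839/4121976375w - 1725863839/4121976375 to the basis.

The other S-polynomials (S(f_2,f_3), S(f_2,f_4), S(f_3,f_4), S(f_2,h_5), S(f_4,h_5), S(f_2,h_6), S(f_3,h_6), S(f_4,h_6), S(h_5,h_6), S(f_2,h_7), S(f_3,h_7), S(f_4,h_7), S(h_5,h_7), S(h_6,h_7), S(f_1,h_8), S(f_2,h_8), S(f_3,h_8), S(f_4,h_8), S(h_5,h_8), S(h_6,h_8), S(h_7,h_8), S(f_1,h_9), S(f_2,h_9), S(f_3,h_9), S(f_4,h_9), S(h_5,h_9), S(h_6,h_9), S(h_7,h_9), S(h_8,h_9), S(f_1,h_10), S(f_2,h_10), S(f_3,h_10), S(f_4,h_10), S(h_5,h_10), S(h_6,h_10), S(h_7,h_10), S(h_8,h_10), S(h_9,h_10), S(f_1,h_11), S(f_2,h_11), S(f_3,h_11), S(f_4,h_11), S(h_5,h_11), S(h_6,h_11), S(h_7,h_11), S(h_8,h_11), S(h_9,h_11), S(h_10,h_11)) all reduce to 0 modulo the current basis, so we have a Gröbner basis.
Inter-reduce: drop elements whose leading term is divisible by another's, tail-reduce, and make monic.
Reduced Gröbner basis: {u - 1, v - 1, w - 1}.
Label its elements g_1 = u - 1, g_2 = v - 1, g_3 = w - 1.

Reduce p = 6u^2 + 3uw + 5/4w - 41/4 modulo G:
  leading term u^2: subtract (6u)·g_1 from 6u^2 + 3uw + 5/4w - 41/4 → 3uw + 6u + 5/4w - 41/4
  leading term uw: subtract (3w)·g_1 from 3uw + 6u + 5/4w - 41/4 → 6u + 17/4w - 41/4
  leading term u: subtract (6)·g_1 from 6u + 17/4w - 41/4 → 17/4w - 17/4
  leading term w: subtract (17/4)·g_3 from 17/4w - 17/4 → 0
  normal form = 0.
Since the normal form is 0, p ∈ I.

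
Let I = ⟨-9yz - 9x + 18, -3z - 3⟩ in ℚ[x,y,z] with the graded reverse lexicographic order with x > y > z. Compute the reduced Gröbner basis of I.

f_1 = -9yz - 9x + 18, LT = yz.
f_2 = -3z - 3, LT = z.

S(f_1,f_2): lcm = yz. S = x - y - 2.
  reduce S modulo (f_1, f_2):
  remainder x - y - 2 ≠ 0; add g_3 = x - y - 2 to the basis.

The other S-polynomials (S(f_1,g_3), S(f_2,g_3)) all reduce to 0 modulo the current basis, so we have a Gröbner basis.
Inter-reduce: drop elements whose leading term is divisible by another's, tail-reduce, and make monic.

G = {x - y - 2, z + 1}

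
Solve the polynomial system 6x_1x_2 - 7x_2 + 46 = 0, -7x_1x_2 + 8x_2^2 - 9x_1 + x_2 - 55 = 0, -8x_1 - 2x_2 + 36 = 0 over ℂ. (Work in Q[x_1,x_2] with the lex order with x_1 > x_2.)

Compute a lex Gröbner basis by Buchberger's algorithm.
f_1 = 6x_1x_2 - 7x_2 + 46, LT = x_1x_2.
f_2 = -7x_1x_2 - 9x_1 + 8x_2^2 + x_2 - 55, LT = x_1x_2.
f_3 = -8x_1 - 2x_2 + 36, LT = x_1.

S(f_1,f_2): lcm = x_1x_2. S = -9/7x_1 + 8/7x_2^2 - 43/42x_2 - 4/21.
  leading term x_1: subtract (9/56)·f_3 from -9/7x_1 + 8/7x_2^2 - 43/42x_2 - 4/21 → 8/7x_2^2 - 59/84x_2 - 251/42
  leading term x_2^2: no divisor's leading term divides it; move 8/7x_2^2 to the remainder.
  leading term x_2: no divisor's leading term divides it; move -59/84x_2 to the remainder.
  leading term 1: no divisor's leading term divides it; move -251/42 to the remainder.
  remainder 8/7x_2^2 - 59/84x_2 - 251/42 ≠ 0; add h_4 = 8/7x_2^2 - 59/84x_2 - 251/42 to the basis.

S(f_1,f_3): lcm = x_1x_2. S = -1/4x_2^2 + 10/3x_2 + 23/3.
  leading term x_2^2: subtract (-7/32)·h_4 from -1/4x_2^2 + 10/3x_2 + 23/3 → 407/128x_2 + 407/64
  leading term x_2: no divisor's leading term divides it; move 407/128x_2 to the remainder.
  leading term 1: no divisor's leading term divides it; move 407/64 to the remainder.
  remainder 407/128x_2 + 407/64 ≠ 0; add h_5 = 407/128x_2 + 407/64 to the basis.

The other S-polynomials (S(f_2,f_3), S(f_1,h_4), S(f_2,h_4), S(f_3,h_4), S(f_1,h_5), S(f_2,h_5), S(f_3,h_5), S(h_4,h_5)) all reduce to 0 modulo the current basis, so we have a Gröbner basis.
Inter-reduce: drop elements whose leading term is divisible by another's, tail-reduce, and make monic.
Reduced Gröbner basis: {x_1 - 5, x_2 + 2}.

From the last basis element, x_2 + 2 = 0, so x_2 takes values in {-2}. Each choice, substituted upward through the basis, yields the corresponding point(s) of the solution set.
  x_2 = -2: the earlier basis element becomes x_1 - 5 = 0, giving x_1 = 5 — point (5, -2).
Check: every point annihilates each of the original generators.
This is the nonlinear analogue of row-reducing a linear system.

{(5, -2)}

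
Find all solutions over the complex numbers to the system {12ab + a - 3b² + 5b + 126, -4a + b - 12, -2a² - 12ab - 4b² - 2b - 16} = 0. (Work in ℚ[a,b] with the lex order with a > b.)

Compute a lex Gröbner basis by Buchberger's algorithm.
f_1 = 12ab + a - 3b² + 5b + 126, LT = ab.
f_2 = -4a + b - 12, LT = a.
f_3 = -2a² - 12ab - 4b² - 2b - 16, LT = a².

S(f_1,f_2): lcm = ab. S = 1/12a - 31/12b + 21/2.
  reduce S modulo (f_1, f_2, f_3):
  remainder -41/16b + 41/4 ≠ 0; add h_4 = -41/16b + 41/4 to the basis.

The other S-polynomials (S(f_1,f_3), S(f_2,f_3), S(f_1,h_4), S(f_2,h_4), S(f_3,h_4)) all reduce to 0 modulo the current basis, so we have a Gröbner basis.
Inter-reduce: drop elements whose leading term is divisible by another's, tail-reduce, and make monic.
Reduced Gröbner basis: {a + 2, b - 4}.

From the last basis element, b - 4 = 0, so b takes values in {4}. Each choice, substituted upward through the basis, yields the corresponding point(s) of the solution set.
  b = 4: the earlier basis element becomes a + 2 = 0, giving a = -2 — point (-2, 4).

{(-2, 4)}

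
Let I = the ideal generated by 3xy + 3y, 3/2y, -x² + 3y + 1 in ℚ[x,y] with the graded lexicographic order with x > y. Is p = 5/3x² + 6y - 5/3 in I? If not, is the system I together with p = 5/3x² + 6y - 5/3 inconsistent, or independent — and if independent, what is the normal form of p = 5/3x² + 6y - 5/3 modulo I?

First compute the reduced Gröbner basis of I by Buchberger's algorithm.
f_1 = 3xy + 3y, LT = xy.
f_2 = 3/2y, LT = y.
f_3 = -x² + 3y + 1, LT = x².

The S-polynomials (S(f_1,f_2), S(f_1,f_3), S(f_2,f_3)) all reduce to 0 modulo the current basis, so we have a Gröbner basis.
Inter-reduce: drop elements whose leading term is divisible by another's, tail-reduce, and make monic.
Reduced Gröbner basis: {x² - 1, y}.
Label its elements g_1 = x² - 1, g_2 = y.

Reduce p = 5/3x² + 6y - 5/3 modulo G:
  leading term x²: subtract (5/3)·g_1 from 5/3x² + 6y - 5/3 → 6y
  leading term y: subtract (6)·g_2 from 6y → 0
  normal form = 0.
Since the normal form is 0, p ∈ I.

Ideal membership is decidable via reduction modulo a Gröbner basis.

5/3x² + 6y - 5/3 lies in I (it reduces to 0).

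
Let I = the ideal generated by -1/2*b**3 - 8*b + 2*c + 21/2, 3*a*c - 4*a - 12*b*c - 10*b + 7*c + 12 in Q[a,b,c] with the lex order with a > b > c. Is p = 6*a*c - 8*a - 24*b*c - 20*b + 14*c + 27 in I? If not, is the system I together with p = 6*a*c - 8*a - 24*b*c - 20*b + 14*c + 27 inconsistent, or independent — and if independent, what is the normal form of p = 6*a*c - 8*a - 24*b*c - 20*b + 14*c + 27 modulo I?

Adjoining 6*a*c - 8*a - 24*b*c - 20*b + 14*c + 27 makes the ideal the whole ring: the system is inconsistent.

First compute the reduced Gröbner basis of I by Buchberger's algorithm.
f_1 = -1/2*b**3 - 8*b + 2*c + 21/2, LT = b**3.
f_2 = 3*a*c - 4*a - 12*b*c - 10*b + 7*c + 12, LT = a*c.

The S-polynomials (S(f_1,f_2)) all reduce to 0 modulo the current basis, so we have a Gröbner basis.
Inter-reduce: drop elements whose leading term is divisible by another's, tail-reduce, and make monic.
Reduced Gröbner basis: {a*c - 4/3*a - 4*b*c - 10/3*b + 7/3*c + 4, b**3 + 16*b - 4*c - 21}.
Label its elements g_1 = a*c - 4/3*a - 4*b*c - 10/3*b + 7/3*c + 4, g_2 = b**3 + 16*b - 4*c - 21.

Reduce p = 6*a*c - 8*a - 24*b*c - 20*b + 14*c + 27 modulo G:
  leading term a*c: subtract (6)·g_1 from 6*a*c - 8*a - 24*b*c - 20*b + 14*c + 27 → 3
  leading term 1: no divisor's leading term divides it; move 3 to the remainder.
  normal form = 3.
The normal form is nonzero, so p ∉ I. Since p minus its normal form lies in I, I + (p) = I + (r) where r = 3; decide whether this ideal is the whole ring.
Here r = 3 is a nonzero constant, hence a unit: 1 ∈ I + (p), the Gröbner basis of I + (p) is {1}, and the enlarged system has no common solution — adjoining p is inconsistent.

Ideal membership is decidable via reduction modulo a Gröbner basis.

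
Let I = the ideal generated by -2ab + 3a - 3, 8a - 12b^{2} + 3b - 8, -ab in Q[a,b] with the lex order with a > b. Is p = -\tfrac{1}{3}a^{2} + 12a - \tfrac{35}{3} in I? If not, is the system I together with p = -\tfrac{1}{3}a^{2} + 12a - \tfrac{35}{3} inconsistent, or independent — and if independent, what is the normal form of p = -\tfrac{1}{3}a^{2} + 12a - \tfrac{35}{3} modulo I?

First compute the reduced Gröbner basis of I by Buchberger's algorithm.
f_1 = -2ab + 3a - 3, LT = ab.
f_2 = 8a - 12b^{2} + 3b - 8, LT = a.
f_3 = -ab, LT = ab.

S(f_1,f_2): lcm = ab. S = -\tfrac{3}{2}a + \tfrac{3}{2}b^{3} - \tfrac{3}{8}b^{2} + b + \tfrac{3}{2}.
  reduce S modulo (f_1, f_2, f_3):
  remainder \tfrac{3}{2}b^{3} - \tfrac{21}{8}b^{2} + \tfrac{25}{16}b ≠ 0; add h_4 = \tfrac{3}{2}b^{3} - \tfrac{21}{8}b^{2} + \tfrac{25}{16}b to the basis.

S(f_1,f_3): lcm = ab. S = -\tfrac{3}{2}a + \tfrac{3}{2}.
  reduce S modulo (f_1, f_2, f_3, h_4):
  remainder -\tfrac{9}{4}b^{2} + \tfrac{9}{16}b ≠ 0; add h_5 = -\tfrac{9}{4}b^{2} + \tfrac{9}{16}b to the basis.

S(f_3,h_4): lcm = ab^{3}. S = \tfrac{7}{4}ab^{2} - \tfrac{25}{24}ab.
  reduce S modulo (f_1, f_2, f_3, h_4, h_5):
  remainder -\tfrac{21}{8}b ≠ 0; add h_6 = -\tfrac{21}{8}b to the basis.

The other S-polynomials (S(f_2,f_3), S(f_1,h_4), S(f_2,h_4), S(f_1,h_5), S(f_2,h_5), S(f_3,h_5), S(h_4,h_5), S(f_1,h_6), S(f_2,h_6), S(f_3,h_6), S(h_4,h_6), S(h_5,h_6)) all reduce to 0 modulo the current basis, so we have a Gröbner basis.
Inter-reduce: drop elements whose leading term is divisible by another's, tail-reduce, and make monic.
Reduced Gröbner basis: {a - 1, b}.
Label its elements g_1 = a - 1, g_2 = b.

Reduce p = -\tfrac{1}{3}a^{2} + 12a - \tfrac{35}{3} modulo G:
  leading term a^{2}: subtract (-\tfrac{1}{3}a)·g_1 from -\tfrac{1}{3}a^{2} + 12a - \tfrac{35}{3} → \tfrac{35}{3}a - \tfrac{35}{3}
  leading term a: subtract (\tfrac{35}{3})·g_1 from \tfrac{35}{3}a - \tfrac{35}{3} → 0
  normal form = 0.
Since the normal form is 0, p ∈ I.

Ideal membership is decidable via reduction modulo a Gröbner basis.

-\tfrac{1}{3}a^{2} + 12a - \tfrac{35}{3} lies in I (it reduces to 0).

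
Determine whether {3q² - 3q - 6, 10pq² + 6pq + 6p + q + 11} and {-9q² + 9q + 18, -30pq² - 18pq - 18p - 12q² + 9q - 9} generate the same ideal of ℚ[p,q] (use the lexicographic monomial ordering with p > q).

Since reduced Gröbner bases are canonical representatives of ideals under a given ordering, it suffices to compute and compare them.
Buchberger on the first generating set:
f_1 = 3q² - 3q - 6, LT = q².
f_2 = 10pq² + 6pq + 6p + q + 11, LT = pq².

S(f_1,f_2): lcm = pq². S = -8/5pq - 13/5p - 1/10q - 11/10.
  leading term pq: no divisor's leading term divides it; move -8/5pq to the remainder.
  leading term p: no divisor's leading term divides it; move -13/5p to the remainder.
  leading term q: no divisor's leading term divides it; move -1/10q to the remainder.
  leading term 1: no divisor's leading term divides it; move -11/10 to the remainder.
  remainder -8/5pq - 13/5p - 1/10q - 11/10 ≠ 0; add g_3 = -8/5pq - 13/5p - 1/10q - 11/10 to the basis.

S(f_1,g_3): lcm = pq². S = -21/8pq - 2p - 1/16q² - 11/16q.
  leading term pq: subtract (105/64)·g_3 from -21/8pq - 2p - 1/16q² - 11/16q → 145/64p - 1/16q² - 67/128q + 231/128
  leading term p: no divisor's leading term divides it; move 145/64p to the remainder.
  leading term q²: subtract (-1/48)·f_1 from -1/16q² - 67/128q + 231/128 → -75/128q + 215/128
  leading term q: no divisor's leading term divides it; move -75/128q to the remainder.
  leading term 1: no divisor's leading term divides it; move 215/128 to the remainder.
  remainder 145/64p - 75/128q + 215/128 ≠ 0; add g_4 = 145/64p - 75/128q + 215/128 to the basis.

S(f_2,g_3): lcm = pq². S = -41/40pq + ⅗p - 1/16q² - 47/80q + 11/10.
  leading term pq: subtract (41/64)·g_3 from -41/40pq + ⅗p - 1/16q² - 47/80q + 11/10 → 145/64p - 1/16q² - 67/128q + 231/128
  leading term p: subtract (1)·g_4 from 145/64p - 1/16q² - 67/128q + 231/128 → -1/16q² + 1/16q + ⅛
  leading term q²: subtract (-1/48)·f_1 from -1/16q² + 1/16q + ⅛ → 0
  remainder 0.

S(f_1,g_4): leading monomials are coprime, so the S-polynomial reduces to 0 (Buchberger's first criterion).
S(f_2,g_4): lcm = pq². S = ⅗pq + ⅗p + 15/58q³ - 43/58q² + 1/10q + 11/10.
  leading term pq: subtract (-⅜)·g_3 from ⅗pq + ⅗p + 15/58q³ - 43/58q² + 1/10q + 11/10 → -⅜p + 15/58q³ - 43/58q² + 1/16q + 11/16
  leading term p: subtract (-24/145)·g_4 from -⅜p + 15/58q³ - 43/58q² + 1/16q + 11/16 → 15/58q³ - 43/58q² - 1/29q + 28/29
  leading term q³: subtract (5/58q)·f_1 from 15/58q³ - 43/58q² - 1/29q + 28/29 → -14/29q² + 14/29q + 28/29
  leading term q²: subtract (-14/87)·f_1 from -14/29q² + 14/29q + 28/29 → 0
  remainder 0.

S(g_3,g_4): lcm = pq. S = 13/8p + 15/58q² - 315/464q + 11/16.
  leading term p: subtract (104/145)·g_4 from 13/8p + 15/58q² - 315/464q + 11/16 → 15/58q² - 15/58q - 15/29
  leading term q²: subtract (5/58)·f_1 from 15/58q² - 15/58q - 15/29 → 0
  remainder 0.

Every S-polynomial of the final basis reduces to 0, so we have a Gröbner basis.
Inter-reduce: drop elements whose leading term is divisible by another's, tail-reduce, and make monic.
Reduced Gröbner basis: {p - 15/58q + 43/58, q² - q - 2}.

Buchberger on the second generating set:
h_1 = -9q² + 9q + 18, LT = q².
h_2 = -30pq² - 18pq - 18p - 12q² + 9q - 9, LT = pq².

S(h_1,h_2): lcm = pq². S = -8/5pq - 13/5p - ⅖q² + 3/10q - 3/10.
  leading term pq: no divisor's leading term divides it; move -8/5pq to the remainder.
  leading term p: no divisor's leading term divides it; move -13/5p to the remainder.
  leading term q²: subtract (2/45)·h_1 from -⅖q² + 3/10q - 3/10 → -1/10q - 11/10
  leading term q: no divisor's leading term divides it; move -1/10q to the remainder.
  leading term 1: no divisor's leading term divides it; move -11/10 to the remainder.
  remainder -8/5pq - 13/5p - 1/10q - 11/10 ≠ 0; add k_3 = -8/5pq - 13/5p - 1/10q - 11/10 to the basis.

S(h_1,k_3): lcm = pq². S = -21/8pq - 2p - 1/16q² - 11/16q.
  leading term pq: subtract (105/64)·k_3 from -21/8pq - 2p - 1/16q² - 11/16q → 145/64p - 1/16q² - 67/128q + 231/128
  leading term p: no divisor's leading term divides it; move 145/64p to the remainder.
  leading term q²: subtract (1/144)·h_1 from -1/16q² - 67/128q + 231/128 → -75/128q + 215/128
  leading term q: no divisor's leading term divides it; move -75/128q to the remainder.
  leading term 1: no divisor's leading term divides it; move 215/128 to the remainder.
  remainder 145/64p - 75/128q + 215/128 ≠ 0; add k_4 = 145/64p - 75/128q + 215/128 to the basis.

S(h_2,k_3): lcm = pq². S = -41/40pq + ⅗p + 27/80q² - 79/80q + 3/10.
  leading term pq: subtract (41/64)·k_3 from -41/40pq + ⅗p + 27/80q² - 79/80q + 3/10 → 145/64p + 27/80q² - 591/640q + 643/640
  leading term p: subtract (1)·k_4 from 145/64p + 27/80q² - 591/640q + 643/640 → 27/80q² - 27/80q - 27/40
  leading term q²: subtract (-3/80)·h_1 from 27/80q² - 27/80q - 27/40 → 0
  remainder 0.

S(h_1,k_4): leading monomials are coprime, so the S-polynomial reduces to 0 (Buchberger's first criterion).
S(h_2,k_4): lcm = pq². S = ⅗pq + ⅗p + 15/58q³ - 99/290q² - 3/10q + 3/10.
  leading term pq: subtract (-⅜)·k_3 from ⅗pq + ⅗p + 15/58q³ - 99/290q² - 3/10q + 3/10 → -⅜p + 15/58q³ - 99/290q² - 27/80q - 9/80
  leading term p: subtract (-24/145)·k_4 from -⅜p + 15/58q³ - 99/290q² - 27/80q - 9/80 → 15/58q³ - 99/290q² - 63/145q + 24/145
  leading term q³: subtract (-5/174q)·h_1 from 15/58q³ - 99/290q² - 63/145q + 24/145 → -12/145q² + 12/145q + 24/145
  leading term q²: subtract (4/435)·h_1 from -12/145q² + 12/145q + 24/145 → 0
  remainder 0.

S(k_3,k_4): lcm = pq. S = 13/8p + 15/58q² - 315/464q + 11/16.
  leading term p: subtract (104/145)·k_4 from 13/8p + 15/58q² - 315/464q + 11/16 → 15/58q² - 15/58q - 15/29
  leading term q²: subtract (-5/174)·h_1 from 15/58q² - 15/58q - 15/29 → 0
  remainder 0.

Every S-polynomial of the final basis reduces to 0, so we have a Gröbner basis.
Inter-reduce: drop elements whose leading term is divisible by another's, tail-reduce, and make monic.
Reduced Gröbner basis: {p - 15/58q + 43/58, q² - q - 2}.

The two bases agree; hence the ideals are identical.

Yes, the ideals are equal.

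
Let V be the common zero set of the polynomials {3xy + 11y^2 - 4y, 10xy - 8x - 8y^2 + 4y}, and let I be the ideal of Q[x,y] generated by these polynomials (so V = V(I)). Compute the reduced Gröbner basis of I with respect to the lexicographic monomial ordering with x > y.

This is the nonlinear analogue of row-reducing a linear system.

f_1 = 3xy + 11y^2 - 4y, LT = xy.
f_2 = 10xy - 8x - 8y^2 + 4y, LT = xy.

S(f_1,f_2): lcm = xy. S = 4/5x + 67/15y^2 - 26/15y.
  leading term x: no divisor's leading term divides it; move 4/5x to the remainder.
  leading term y^2: no divisor's leading term divides it; move 67/15y^2 to the remainder.
  leading term y: no divisor's leading term divides it; move -26/15y to the remainder.
  remainder 4/5x + 67/15y^2 - 26/15y ≠ 0; add g_3 = 4/5x + 67/15y^2 - 26/15y to the basis.

S(f_1,g_3): lcm = xy. S = -67/12y^3 + 35/6y^2 - 4/3y.
  leading term y^3: no divisor's leading term divides it; move -67/12y^3 to the remainder.
  leading term y^2: no divisor's leading term divides it; move 35/6y^2 to the remainder.
  leading term y: no divisor's leading term divides it; move -4/3y to the remainder.
  remainder -67/12y^3 + 35/6y^2 - 4/3y ≠ 0; add g_4 = -67/12y^3 + 35/6y^2 - 4/3y to the basis.

The other S-polynomials (S(f_2,g_3), S(f_1,g_4), S(f_2,g_4), S(g_3,g_4)) all reduce to 0 modulo the current basis, so we have a Gröbner basis.
Inter-reduce: drop elements whose leading term is divisible by another's, tail-reduce, and make monic.

G = {x + 67/12y^2 - 13/6y, y^3 - 70/67y^2 + 16/67y}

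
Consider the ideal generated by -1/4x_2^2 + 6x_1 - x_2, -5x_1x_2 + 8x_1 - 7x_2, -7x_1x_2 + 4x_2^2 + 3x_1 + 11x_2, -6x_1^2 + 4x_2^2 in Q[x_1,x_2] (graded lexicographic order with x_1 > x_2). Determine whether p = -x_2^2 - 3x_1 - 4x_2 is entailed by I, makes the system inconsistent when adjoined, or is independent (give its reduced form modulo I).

-x_2^2 - 3x_1 - 4x_2 lies in I (it reduces to 0).

First compute the reduced Gröbner basis of I by Buchberger's algorithm.
f_1 = -1/4x_2^2 + 6x_1 - x_2, LT = x_2^2.
f_2 = -5x_1x_2 + 8x_1 - 7x_2, LT = x_1x_2.
f_3 = -7x_1x_2 + 4x_2^2 + 3x_1 + 11x_2, LT = x_1x_2.
f_4 = -6x_1^2 + 4x_2^2, LT = x_1^2.

S(f_1,f_2): lcm = x_1x_2^2. S = -24x_1^2 + 28/5x_1x_2 - 7/5x_2^2.
  leading term x_1^2: subtract (4)·f_4 from -24x_1^2 + 28/5x_1x_2 - 7/5x_2^2 → 28/5x_1x_2 - 87/5x_2^2
  leading term x_1x_2: subtract (-28/25)·f_2 from 28/5x_1x_2 - 87/5x_2^2 → -87/5x_2^2 + 224/25x_1 - 196/25x_2
  leading term x_2^2: subtract (348/5)·f_1 from -87/5x_2^2 + 224/25x_1 - 196/25x_2 → -10216/25x_1 + 1544/25x_2
  leading term x_1: no divisor's leading term divides it; move -10216/25x_1 to the remainder.
  leading term x_2: no divisor's leading term divides it; move 1544/25x_2 to the remainder.
  remainder -10216/25x_1 + 1544/25x_2 ≠ 0; add h_5 = -10216/25x_1 + 1544/25x_2 to the basis.

S(f_1,f_3): lcm = x_1x_2^2. S = 4/7x_2^3 - 24x_1^2 + 31/7x_1x_2 + 11/7x_2^2.
  leading term x_2^3: subtract (-16/7x_2)·f_1 from 4/7x_2^3 - 24x_1^2 + 31/7x_1x_2 + 11/7x_2^2 → -24x_1^2 + 127/7x_1x_2 - 5/7x_2^2
  leading term x_1^2: subtract (4)·f_4 from -24x_1^2 + 127/7x_1x_2 - 5/7x_2^2 → 127/7x_1x_2 - 117/7x_2^2
  leading term x_1x_2: subtract (-127/35)·f_2 from 127/7x_1x_2 - 117/7x_2^2 → -117/7x_2^2 + 1016/35x_1 - 127/5x_2
  leading term x_2^2: subtract (468/7)·f_1 from -117/7x_2^2 + 1016/35x_1 - 127/5x_2 → -13024/35x_1 + 1451/35x_2
  leading term x_1: subtract (8140/8939)·h_5 from -13024/35x_1 + 1451/35x_2 → -132141/8939x_2
  leading term x_2: no divisor's leading term divides it; move -132141/8939x_2 to the remainder.
  remainder -132141/8939x_2 ≠ 0; add h_6 = -132141/8939x_2 to the basis.

S(f_1,f_4): leading monomials are coprime, so the S-polynomial reduces to 0 (Buchberger's first criterion).
S(f_2,f_3): lcm = x_1x_2. S = 4/7x_2^2 - 41/35x_1 + 104/35x_2.
  leading term x_2^2: subtract (-16/7)·f_1 from 4/7x_2^2 - 41/35x_1 + 104/35x_2 → 439/35x_1 + 24/35x_2
  leading term x_1: subtract (-2195/71512)·h_5 from 439/35x_1 + 24/35x_2 → 23075/8939x_2
  leading term x_2: subtract (-23075/132141)·h_6 from 23075/8939x_2 → 0
  remainder 0.

S(f_2,f_4): lcm = x_1^2x_2. S = 2/3x_2^3 - 8/5x_1^2 + 7/5x_1x_2.
  leading term x_2^3: subtract (-8/3x_2)·f_1 from 2/3x_2^3 - 8/5x_1^2 + 7/5x_1x_2 → -8/5x_1^2 + 87/5x_1x_2 - 8/3x_2^2
  leading term x_1^2: subtract (4/15)·f_4 from -8/5x_1^2 + 87/5x_1x_2 - 8/3x_2^2 → 87/5x_1x_2 - 56/15x_2^2
  leading term x_1x_2: subtract (-87/25)·f_2 from 87/5x_1x_2 - 56/15x_2^2 → -56/15x_2^2 + 696/25x_1 - 609/25x_2
  leading term x_2^2: subtract (224/15)·f_1 from -56/15x_2^2 + 696/25x_1 - 609/25x_2 → -1544/25x_1 - 707/75x_2
  leading term x_1: subtract (193/1277)·h_5 from -1544/25x_1 - 707/75x_2 → -359363/19155x_2
  leading term x_2: subtract (147973/116595)·h_6 from -359363/19155x_2 → 0
  remainder 0.

S(f_3,f_4): lcm = x_1^2x_2. S = -4/7x_1x_2^2 + 2/3x_2^3 - 3/7x_1^2 - 11/7x_1x_2.
  leading term x_1x_2^2: subtract (16/7x_1)·f_1 from -4/7x_1x_2^2 + 2/3x_2^3 - 3/7x_1^2 - 11/7x_1x_2 → 2/3x_2^3 - 99/7x_1^2 + 5/7x_1x_2
  leading term x_2^3: subtract (-8/3x_2)·f_1 from 2/3x_2^3 - 99/7x_1^2 + 5/7x_1x_2 → -99/7x_1^2 + 117/7x_1x_2 - 8/3x_2^2
  leading term x_1^2: subtract (33/14)·f_4 from -99/7x_1^2 + 117/7x_1x_2 - 8/3x_2^2 → 117/7x_1x_2 - 254/21x_2^2
  leading term x_1x_2: subtract (-117/35)·f_2 from 117/7x_1x_2 - 254/21x_2^2 → -254/21x_2^2 + 936/35x_1 - 117/5x_2
  leading term x_2^2: subtract (1016/21)·f_1 from -254/21x_2^2 + 936/35x_1 - 117/5x_2 → -9224/35x_1 + 2623/105x_2
  leading term x_1: subtract (5765/8939)·h_5 from -9224/35x_1 + 2623/105x_2 → -398225/26817x_2
  leading term x_2: subtract (23425/23319)·h_6 from -398225/26817x_2 → 0
  remainder 0.

S(f_1,h_5): leading monomials are coprime, so the S-polynomial reduces to 0 (Buchberger's first criterion).
S(f_2,h_5): lcm = x_1x_2. S = 193/1277x_2^2 - 8/5x_1 + 7/5x_2.
  leading term x_2^2: subtract (-772/1277)·f_1 from 193/1277x_2^2 - 8/5x_1 + 7/5x_2 → 12944/6385x_1 + 5079/6385x_2
  leading term x_1: subtract (-8090/1630729)·h_5 from 12944/6385x_1 + 5079/6385x_2 → 1796815/1630729x_2
  leading term x_2: subtract (-739865/9926121)·h_6 from 1796815/1630729x_2 → 0
  remainder 0.

S(f_3,h_5): lcm = x_1x_2. S = -3757/8939x_2^2 - 3/7x_1 - 11/7x_2.
  leading term x_2^2: subtract (15028/8939)·f_1 from -3757/8939x_2^2 - 3/7x_1 - 11/7x_2 → -93999/8939x_1 + 981/8939x_2
  leading term x_1: subtract (2349975/91320824)·h_5 from -93999/8939x_1 + 981/8939x_2 → -16889070/11415103x_2
  leading term x_2: subtract (5629690/56248019)·h_6 from -16889070/11415103x_2 → 0
  remainder 0.

S(f_4,h_5): lcm = x_1^2. S = 193/1277x_1x_2 - 2/3x_2^2.
  leading term x_1x_2: subtract (-193/6385)·f_2 from 193/1277x_1x_2 - 2/3x_2^2 → -2/3x_2^2 + 1544/6385x_1 - 1351/6385x_2
  leading term x_2^2: subtract (8/3)·f_1 from -2/3x_2^2 + 1544/6385x_1 - 1351/6385x_2 → -100616/6385x_1 + 47027/19155x_2
  leading term x_1: subtract (62885/1630729)·h_5 from -100616/6385x_1 + 47027/19155x_2 → 359363/4892187x_2
  leading term x_2: subtract (-147973/29778363)·h_6 from 359363/4892187x_2 → 0
  remainder 0.

S(f_1,h_6): lcm = x_2^2. S = -24x_1 + 4x_2.
  leading term x_1: subtract (75/1277)·h_5 from -24x_1 + 4x_2 → 476/1277x_2
  leading term x_2: subtract (-196/7773)·h_6 from 476/1277x_2 → 0
  remainder 0.

S(f_2,h_6): lcm = x_1x_2. S = -8/5x_1 + 7/5x_2.
  leading term x_1: subtract (5/1277)·h_5 from -8/5x_1 + 7/5x_2 → 1479/1277x_2
  leading term x_2: subtract (-203/2591)·h_6 from 1479/1277x_2 → 0
  remainder 0.

S(f_3,h_6): lcm = x_1x_2. S = -4/7x_2^2 - 3/7x_1 - 11/7x_2.
  leading term x_2^2: subtract (16/7)·f_1 from -4/7x_2^2 - 3/7x_1 - 11/7x_2 → -99/7x_1 + 5/7x_2
  leading term x_1: subtract (2475/71512)·h_5 from -99/7x_1 + 5/7x_2 → -12722/8939x_2
  leading term x_2: subtract (12722/132141)·h_6 from -12722/8939x_2 → 0
  remainder 0.

S(f_4,h_6): leading monomials are coprime, so the S-polynomial reduces to 0 (Buchberger's first criterion).
S(h_5,h_6): leading monomials are coprime, so the S-polynomial reduces to 0 (Buchberger's first criterion).
Every S-polynomial of the final basis reduces to 0, so we have a Gröbner basis.
Inter-reduce: drop elements whose leading term is divisible by another's, tail-reduce, and make monic.
Reduced Gröbner basis: {x_1, x_2}.
Label its elements g_1 = x_1, g_2 = x_2.

Reduce p = -x_2^2 - 3x_1 - 4x_2 modulo G:
  leading term x_2^2: subtract (-x_2)·g_2 from -x_2^2 - 3x_1 - 4x_2 → -3x_1 - 4x_2
  leading term x_1: subtract (-3)·g_1 from -3x_1 - 4x_2 → -4x_2
  leading term x_2: subtract (-4)·g_2 from -4x_2 → 0
  normal form = 0.
Since the normal form is 0, p ∈ I.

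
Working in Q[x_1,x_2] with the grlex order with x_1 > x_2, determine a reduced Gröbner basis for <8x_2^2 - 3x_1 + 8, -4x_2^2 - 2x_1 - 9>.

G = {x_2^2 + 43/28, x_1 + 10/7}

f_1 = 8x_2^2 - 3x_1 + 8, LT = x_2^2.
f_2 = -4x_2^2 - 2x_1 - 9, LT = x_2^2.

S(f_1,f_2): lcm = x_2^2. S = -7/8x_1 - 5/4.
  leading term x_1: no divisor's leading term divides it; move -7/8x_1 to the remainder.
  leading term 1: no divisor's leading term divides it; move -5/4 to the remainder.
  remainder -7/8x_1 - 5/4 ≠ 0; add g_3 = -7/8x_1 - 5/4 to the basis.

The other S-polynomials (S(f_1,g_3), S(f_2,g_3)) all reduce to 0 modulo the current basis, so we have a Gröbner basis.
Inter-reduce: drop elements whose leading term is divisible by another's, tail-reduce, and make monic.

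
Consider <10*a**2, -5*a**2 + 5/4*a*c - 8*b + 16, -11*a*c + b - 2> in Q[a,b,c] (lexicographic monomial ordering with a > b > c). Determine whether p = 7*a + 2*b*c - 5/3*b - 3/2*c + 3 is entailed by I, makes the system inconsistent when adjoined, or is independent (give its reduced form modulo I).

7*a + 2*b*c - 5/3*b - 3/2*c + 3 is independent of I; its normal form modulo I is 7*a + 5/2*c - 1/3.

First compute the reduced Gröbner basis of I by Buchberger's algorithm.
f_1 = 10*a**2, LT = a**2.
f_2 = -5*a**2 + 5/4*a*c - 8*b + 16, LT = a**2.
f_3 = -11*a*c + b - 2, LT = a*c.

S(f_1,f_2): lcm = a**2. S = 1/4*a*c - 8/5*b + 16/5.
  leading term a*c: subtract (-1/44)·f_3 from 1/4*a*c - 8/5*b + 16/5 → -347/220*b + 347/110
  leading term b: no divisor's leading term divides it; move -347/220*b to the remainder.
  leading term 1: no divisor's leading term divides it; move 347/110 to the remainder.
  remainder -347/220*b + 347/110 ≠ 0; add h_4 = -347/220*b + 347/110 to the basis.

S(f_1,f_3): lcm = a**2*c. S = 1/11*a*b - 2/11*a.
  leading term a*b: subtract (-20/347*a)·h_4 from 1/11*a*b - 2/11*a → 0
  remainder 0.

S(f_2,f_3): lcm = a**2*c. S = 1/11*a*b - 1/4*a*c**2 - 2/11*a + 8/5*b*c - 16/5*c.
  leading term a*b: subtract (-20/347*a)·h_4 from 1/11*a*b - 1/4*a*c**2 - 2/11*a + 8/5*b*c - 16/5*c → -1/4*a*c**2 + 8/5*b*c - 16/5*c
  leading term a*c**2: subtract (1/44*c)·f_3 from -1/4*a*c**2 + 8/5*b*c - 16/5*c → 347/220*b*c - 347/110*c
  leading term b*c: subtract (-c)·h_4 from 347/220*b*c - 347/110*c → 0
  remainder 0.

S(f_1,h_4): leading monomials are coprime, so the S-polynomial reduces to 0 (Buchberger's first criterion).
S(f_2,h_4): leading monomials are coprime, so the S-polynomial reduces to 0 (Buchberger's first criterion).
S(f_3,h_4): leading monomials are coprime, so the S-polynomial reduces to 0 (Buchberger's first criterion).
Every S-polynomial of the final basis reduces to 0, so we have a Gröbner basis.
Inter-reduce: drop elements whose leading term is divisible by another's, tail-reduce, and make monic.
Reduced Gröbner basis: {a**2, a*c, b - 2}.
Label its elements g_1 = a**2, g_2 = a*c, g_3 = b - 2.

Reduce p = 7*a + 2*b*c - 5/3*b - 3/2*c + 3 modulo G:
  leading term a: no divisor's leading term divides it; move 7*a to the remainder.
  leading term b*c: subtract (2*c)·g_3 from 2*b*c - 5/3*b - 3/2*c + 3 → -5/3*b + 5/2*c + 3
  leading term b: subtract (-5/3)·g_3 from -5/3*b + 5/2*c + 3 → 5/2*c - 1/3
  leading term c: no divisor's leading term divides it; move 5/2*c to the remainder.
  leading term 1: no divisor's leading term divides it; move -1/3 to the remainder.
  normal form = 7*a + 5/2*c - 1/3.
The normal form is nonzero, so p ∉ I. Since p minus its normal form lies in I, I + (p) = I + (r) where r = 7*a + 5/2*c - 1/3; decide whether this ideal is the whole ring.
Run Buchberger on G together with r (pairs among the g_i already reduce to 0 since G is a Gröbner basis):
g_1 = a**2, LT = a**2.
g_2 = a*c, LT = a*c.
g_3 = b - 2, LT = b.
r = 7*a + 5/2*c - 1/3, LT = a.

S(g_1,g_2): lcm = a**2*c. S = 0.
  remainder 0.

S(g_1,g_3): leading monomials are coprime, so the S-polynomial reduces to 0 (Buchberger's first criterion).
S(g_1,r): lcm = a**2. S = -5/14*a*c + 1/21*a.
  leading term a*c: subtract (-5/14)·g_2 from -5/14*a*c + 1/21*a → 1/21*a
  leading term a: subtract (1/147)·r from 1/21*a → -5/294*c + 1/441
  leading term c: no divisor's leading term divides it; move -5/294*c to the remainder.
  leading term 1: no divisor's leading term divides it; move 1/441 to the remainder.
  remainder -5/294*c + 1/441 ≠ 0; add m_5 = -5/294*c + 1/441 to the basis.

S(g_2,g_3): leading monomials are coprime, so the S-polynomial reduces to 0 (Buchberger's first criterion).
S(g_2,r): lcm = a*c. S = -5/14*c**2 + 1/21*c.
  leading term c**2: subtract (21*c)·m_5 from -5/14*c**2 + 1/21*c → 0
  remainder 0.

S(g_3,r): leading monomials are coprime, so the S-polynomial reduces to 0 (Buchberger's first criterion).
S(g_1,m_5): leading monomials are coprime, so the S-polynomial reduces to 0 (Buchberger's first criterion).
S(g_2,m_5): lcm = a*c. S = 2/15*a.
  leading term a: subtract (2/105)·r from 2/15*a → -1/21*c + 2/315
  leading term c: subtract (14/5)·m_5 from -1/21*c + 2/315 → 0
  remainder 0.

S(g_3,m_5): leading monomials are coprime, so the S-polynomial reduces to 0 (Buchberger's first criterion).
S(r,m_5): leading monomials are coprime, so the S-polynomial reduces to 0 (Buchberger's first criterion).
Every S-polynomial of the final basis reduces to 0, so we have a Gröbner basis.
Inter-reduce: drop elements whose leading term is divisible by another's, tail-reduce, and make monic.
Reduced Gröbner basis: {a, b - 2, c - 2/15}.
The reduced Gröbner basis of I + (p) is {a, b - 2, c - 2/15} ≠ {1}, a proper ideal, so the enlarged system stays consistent: p is independent of I, with normal form 7*a + 5/2*c - 1/3.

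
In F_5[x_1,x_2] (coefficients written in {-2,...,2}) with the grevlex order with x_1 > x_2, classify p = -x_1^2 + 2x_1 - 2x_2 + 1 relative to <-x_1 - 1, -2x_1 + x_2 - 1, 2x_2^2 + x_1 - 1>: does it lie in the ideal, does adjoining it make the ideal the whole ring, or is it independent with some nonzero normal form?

-x_1^2 + 2x_1 - 2x_2 + 1 lies in I (it reduces to 0).

First compute the reduced Gröbner basis of I by Buchberger's algorithm.
f_1 = -x_1 - 1, LT = x_1.
f_2 = -2x_1 + x_2 - 1, LT = x_1.
f_3 = 2x_2^2 + x_1 - 1, LT = x_2^2.

S(f_1,f_2): lcm = x_1. S = -2x_2 - 2.
  leading term x_2: no divisor's leading term divides it; move -2x_2 to the remainder.
  leading term 1: no divisor's leading term divides it; move -2 to the remainder.
  remainder -2x_2 - 2 ≠ 0; add h_4 = -2x_2 - 2 to the basis.

The other S-polynomials (S(f_1,f_3), S(f_2,f_3), S(f_1,h_4), S(f_2,h_4), S(f_3,h_4)) all reduce to 0 modulo the current basis, so we have a Gröbner basis.
Inter-reduce: drop elements whose leading term is divisible by another's, tail-reduce, and make monic.
Reduced Gröbner basis: {x_1 + 1, x_2 + 1}.
Label its elements g_1 = x_1 + 1, g_2 = x_2 + 1.

Reduce p = -x_1^2 + 2x_1 - 2x_2 + 1 modulo G:
  leading term x_1^2: subtract (-x_1)·g_1 from -x_1^2 + 2x_1 - 2x_2 + 1 → -2x_1 - 2x_2 + 1
  leading term x_1: subtract (-2)·g_1 from -2x_1 - 2x_2 + 1 → -2x_2 - 2
  leading term x_2: subtract (-2)·g_2 from -2x_2 - 2 → 0
  normal form = 0.
Since the normal form is 0, p ∈ I.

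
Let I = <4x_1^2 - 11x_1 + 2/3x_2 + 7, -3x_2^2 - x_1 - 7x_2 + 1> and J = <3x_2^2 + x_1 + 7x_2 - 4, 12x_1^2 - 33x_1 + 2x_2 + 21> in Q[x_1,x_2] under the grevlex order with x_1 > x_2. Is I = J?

No, the ideals differ.

Two ideals are equal iff their reduced Gröbner bases coincide (the reduced basis is unique for a fixed ordering).
Buchberger on the first generating set:
f_1 = 4x_1^2 - 11x_1 + 2/3x_2 + 7, LT = x_1^2.
f_2 = -3x_2^2 - x_1 - 7x_2 + 1, LT = x_2^2.

The S-polynomials (S(f_1,f_2)) all reduce to 0 modulo the current basis, so we have a Gröbner basis.
Inter-reduce: drop elements whose leading term is divisible by another's, tail-reduce, and make monic.
Reduced Gröbner basis: {x_1^2 - 11/4x_1 + 1/6x_2 + 7/4, x_2^2 + 1/3x_1 + 7/3x_2 - 1/3}.

Buchberger on the second generating set:
h_1 = 3x_2^2 + x_1 + 7x_2 - 4, LT = x_2^2.
h_2 = 12x_1^2 - 33x_1 + 2x_2 + 21, LT = x_1^2.

The S-polynomials (S(h_1,h_2)) all reduce to 0 modulo the current basis, so we have a Gröbner basis.
Inter-reduce: drop elements whose leading term is divisible by another's, tail-reduce, and make monic.
Reduced Gröbner basis: {x_1^2 - 11/4x_1 + 1/6x_2 + 7/4, x_2^2 + 1/3x_1 + 7/3x_2 - 4/3}.

Since the reduced bases disagree, the two ideals are not the same.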